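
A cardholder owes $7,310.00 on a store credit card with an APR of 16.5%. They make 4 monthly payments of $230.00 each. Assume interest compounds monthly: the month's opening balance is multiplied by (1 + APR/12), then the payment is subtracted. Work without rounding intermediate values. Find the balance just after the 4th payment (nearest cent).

$6,781.27

Monthly rate r = 16.5%/12 = 1.375% = 0.01375.
Each month: B ← B·(1+r) − $230.00.
Month 1: interest $100.51; balance after payment $7,180.51.
Month 2: interest $98.73; balance after payment $7,049.24.
Month 3: interest $96.93; balance after payment $6,916.17.
Month 4: interest $95.10; balance after payment $6,781.27.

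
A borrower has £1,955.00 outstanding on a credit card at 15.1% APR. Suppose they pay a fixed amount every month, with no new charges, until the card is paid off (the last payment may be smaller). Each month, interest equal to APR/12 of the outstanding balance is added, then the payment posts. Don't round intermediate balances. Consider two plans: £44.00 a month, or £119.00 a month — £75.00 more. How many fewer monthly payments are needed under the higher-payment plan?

47 fewer payments

Monthly rate r = 15.1%/12 = 1.25833% = 0.0125833.
At £44.00/mo: n = ⌈−ln(1 − rB₀/P)/ln(1+r)⌉ = 66 payments (last £21.62); total interest = total paid − £1,955.00 = £926.62.
At £119.00/mo: 19 payments (last £62.04); total interest £249.04.
Payments saved = 66 − 19 = 47.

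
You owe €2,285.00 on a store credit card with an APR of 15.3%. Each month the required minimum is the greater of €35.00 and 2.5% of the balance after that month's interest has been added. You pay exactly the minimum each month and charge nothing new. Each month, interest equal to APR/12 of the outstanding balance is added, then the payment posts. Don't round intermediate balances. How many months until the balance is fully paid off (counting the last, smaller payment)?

96 months

Monthly rate r = 15.3%/12 = 1.275% = 0.01275.
While 2.5% of the post-interest balance exceeds €35.00, each month B ← (B·(1+r))·(1 − 0.025), i.e. B shrinks by the factor (1+r)·0.975 = 0.98743.
This holds for months 1–40. Entering month 41 the balance is €1,377.72; 2.5% of the post-interest balance is now below €35.00, so the flat €35.00 minimum applies from here.
From month 41 a fixed €35.00 at rate r clears €1,377.72 in 56 more payments. Total: 40 + 56 = 96 months.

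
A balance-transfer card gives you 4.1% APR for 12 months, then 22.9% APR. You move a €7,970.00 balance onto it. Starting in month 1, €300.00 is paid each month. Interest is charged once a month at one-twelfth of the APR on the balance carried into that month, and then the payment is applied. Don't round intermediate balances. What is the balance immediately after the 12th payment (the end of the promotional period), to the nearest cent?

€4,634.55

Promo months 1–12 at r₀ = 4.1%/12 = 0.00341667; months 13+ at r₁ = 22.9%/12 = 0.0190833.
After month 12: iterate B ← B·(1+r₀) − €300.00 for 12 months → €4,634.55.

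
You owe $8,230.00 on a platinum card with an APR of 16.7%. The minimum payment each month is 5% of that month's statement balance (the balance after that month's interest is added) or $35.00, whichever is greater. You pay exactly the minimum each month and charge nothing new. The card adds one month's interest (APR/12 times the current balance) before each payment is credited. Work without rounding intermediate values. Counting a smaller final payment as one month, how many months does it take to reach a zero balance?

90 months

Monthly rate r = 16.7%/12 = 1.39167% = 0.0139167.
While 5% of the post-interest balance exceeds $35.00, each month B ← (B·(1+r))·(1 − 0.05), i.e. B shrinks by the factor (1+r)·0.95 = 0.96322.
This holds for months 1–67. Entering month 68 the balance is $668.39; 5% of the post-interest balance is now below $35.00, so the flat $35.00 minimum applies from here.
From month 68 a fixed $35.00 at rate r clears $668.39 in 23 more payments. Total: 67 + 23 = 90 months.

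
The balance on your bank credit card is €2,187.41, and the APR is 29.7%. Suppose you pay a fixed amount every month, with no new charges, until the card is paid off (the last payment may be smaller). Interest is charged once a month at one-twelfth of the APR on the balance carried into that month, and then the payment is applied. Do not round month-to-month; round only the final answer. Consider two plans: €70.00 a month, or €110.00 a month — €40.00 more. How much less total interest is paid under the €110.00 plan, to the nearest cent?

€1,201.81

Monthly rate r = 29.7%/12 = 2.475% = 0.02475.
At €70.00/mo: n = ⌈−ln(1 − rB₀/P)/ln(1+r)⌉ = 61 payments (last €50.77); total interest = total paid − €2,187.41 = €2,063.36.
At €110.00/mo: 28 payments (last €78.96); total interest €861.55.
Interest saved = €2,063.36 − €861.55 = €1,201.81.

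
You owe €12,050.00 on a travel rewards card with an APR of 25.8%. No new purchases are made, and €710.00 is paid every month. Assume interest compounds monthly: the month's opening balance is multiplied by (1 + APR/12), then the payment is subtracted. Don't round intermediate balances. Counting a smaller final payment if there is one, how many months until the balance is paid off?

Monthly rate r = 25.8%/12 = 2.15% = 0.0215.
Recurrence: B ← B·(1+r) − €710.00.
Month 1: interest €259.08; balance after payment €11,599.08.
Month 2: interest €249.38; balance after payment €11,138.46.
Closed form: n = −ln(1 − rB₀/P)/ln(1+r) = −ln(0.63511)/ln(1.0215) ≈ 21.341, so the balance reaches zero during payment 22.

22 months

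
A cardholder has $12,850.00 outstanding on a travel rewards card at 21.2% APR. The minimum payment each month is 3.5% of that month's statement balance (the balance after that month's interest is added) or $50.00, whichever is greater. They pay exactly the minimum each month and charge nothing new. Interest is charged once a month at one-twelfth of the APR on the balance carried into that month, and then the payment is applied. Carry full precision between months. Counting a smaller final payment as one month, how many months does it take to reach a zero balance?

162 months

Monthly rate r = 21.2%/12 = 1.76667% = 0.0176667.
While 3.5% of the post-interest balance exceeds $50.00, each month B ← (B·(1+r))·(1 − 0.035), i.e. B shrinks by the factor (1+r)·0.965 = 0.98205.
This holds for months 1–123. Entering month 124 the balance is $1,384.35; 3.5% of the post-interest balance is now below $50.00, so the flat $50.00 minimum applies from here.
From month 124 a fixed $50.00 at rate r clears $1,384.35 in 39 more payments. Total: 123 + 39 = 162 months.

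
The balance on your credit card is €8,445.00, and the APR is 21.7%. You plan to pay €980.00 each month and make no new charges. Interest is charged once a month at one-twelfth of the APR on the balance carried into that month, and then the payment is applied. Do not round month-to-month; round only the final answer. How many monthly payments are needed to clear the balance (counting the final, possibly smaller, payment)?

10 payments

Monthly rate r = 21.7%/12 = 1.80833% = 0.0180833.
Recurrence: B ← B·(1+r) − €980.00.
Month 1: interest €152.71; balance after payment €7,617.71.
Month 2: interest €137.75; balance after payment €6,775.47.
Closed form: n = −ln(1 − rB₀/P)/ln(1+r) = −ln(0.84417)/ln(1.01808) ≈ 9.452, so the balance reaches zero during payment 10.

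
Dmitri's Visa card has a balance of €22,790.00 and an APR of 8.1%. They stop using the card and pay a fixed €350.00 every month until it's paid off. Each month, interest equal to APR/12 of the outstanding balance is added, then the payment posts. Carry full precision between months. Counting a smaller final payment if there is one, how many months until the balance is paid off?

Monthly rate r = 8.1%/12 = 0.675% = 0.00675.
Recurrence: B ← B·(1+r) − €350.00.
Month 1: interest €153.83; balance after payment €22,593.83.
Month 2: interest €152.51; balance after payment €22,396.34.
Closed form: n = −ln(1 − rB₀/P)/ln(1+r) = −ln(0.56048)/ln(1.00675) ≈ 86.062, so the balance reaches zero during payment 87.

87 payments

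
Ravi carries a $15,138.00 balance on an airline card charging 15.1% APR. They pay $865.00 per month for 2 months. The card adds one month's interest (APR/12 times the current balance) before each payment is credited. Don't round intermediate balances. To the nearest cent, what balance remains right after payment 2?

$13,780.49

Monthly rate r = 15.1%/12 = 1.25833% = 0.0125833.
Each month: B ← B·(1+r) − $865.00.
Month 1: interest $190.49; balance after payment $14,463.49.
Month 2: interest $182.00; balance after payment $13,780.49.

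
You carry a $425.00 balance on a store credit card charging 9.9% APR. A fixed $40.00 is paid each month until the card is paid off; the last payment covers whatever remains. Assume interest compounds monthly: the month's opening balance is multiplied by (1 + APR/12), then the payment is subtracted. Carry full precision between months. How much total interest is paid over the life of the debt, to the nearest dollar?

Monthly rate r = 9.9%/12 = 0.825% = 0.00825.
Payoff takes n = ⌈−ln(1 − rB₀/P)/ln(1+r)⌉ = ⌈11.166⌉ = 12 payments; the last is $6.65.
Total paid = 11·$40.00 + $6.65 = $446.65.
Total interest = total paid − principal = $446.65 − $425.00 = $21.65.

$22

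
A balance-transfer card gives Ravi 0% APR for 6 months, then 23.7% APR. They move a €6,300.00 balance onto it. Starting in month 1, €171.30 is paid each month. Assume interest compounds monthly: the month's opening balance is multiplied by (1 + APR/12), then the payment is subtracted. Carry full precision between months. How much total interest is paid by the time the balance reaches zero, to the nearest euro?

Promo months 1–6 at r₀ = 0%/12 = 0; months 7+ at r₁ = 23.7%/12 = 0.01975.
After month 6 (no interest yet): B = €6,300.00 − 6·€171.30 = €5,272.20.
Then at r₁ with €171.30/mo: n₂ = −ln(1 − r₁·B/P)/ln(1+r₁) ≈ 47.87 → 48 more payments.
Total paid = 53·€171.30 + €148.45 = €9,227.35; interest = €9,227.35 − €6,300.00 = €2,927.35.

€2,927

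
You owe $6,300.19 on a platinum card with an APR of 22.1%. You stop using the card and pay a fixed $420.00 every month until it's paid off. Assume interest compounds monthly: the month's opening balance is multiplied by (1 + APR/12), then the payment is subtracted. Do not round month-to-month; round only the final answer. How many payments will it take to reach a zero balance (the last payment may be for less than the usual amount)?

18 payments

Monthly rate r = 22.1%/12 = 1.84167% = 0.0184167.
Recurrence: B ← B·(1+r) − $420.00.
Month 1: interest $116.03; balance after payment $5,996.22.
Month 2: interest $110.43; balance after payment $5,686.65.
Closed form: n = −ln(1 − rB₀/P)/ln(1+r) = −ln(0.72374)/ln(1.01842) ≈ 17.717, so the balance reaches zero during payment 18.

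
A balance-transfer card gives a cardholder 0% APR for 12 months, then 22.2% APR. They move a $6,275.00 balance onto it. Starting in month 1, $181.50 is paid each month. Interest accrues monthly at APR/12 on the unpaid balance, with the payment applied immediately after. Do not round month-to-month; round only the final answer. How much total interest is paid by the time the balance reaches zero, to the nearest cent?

Promo months 1–12 at r₀ = 0%/12 = 0; months 13+ at r₁ = 22.2%/12 = 0.0185.
After month 12 (no interest yet): B = $6,275.00 − 12·$181.50 = $4,097.00.
Then at r₁ with $181.50/mo: n₂ = −ln(1 − r₁·B/P)/ln(1+r₁) ≈ 29.49 → 30 more payments.
Total paid = 41·$181.50 + $89.54 = $7,531.04; interest = $7,531.04 − $6,275.00 = $1,256.04.

$1,256.04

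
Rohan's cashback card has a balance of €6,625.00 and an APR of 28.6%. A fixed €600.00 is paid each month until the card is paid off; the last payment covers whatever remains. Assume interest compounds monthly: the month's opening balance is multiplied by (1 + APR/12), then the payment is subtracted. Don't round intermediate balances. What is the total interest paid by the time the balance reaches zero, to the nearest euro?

Monthly rate r = 28.6%/12 = 2.38333% = 0.0238333.
Payoff takes n = ⌈−ln(1 − rB₀/P)/ln(1+r)⌉ = ⌈12.965⌉ = 13 payments; the last is €579.48.
Total paid = 12·€600.00 + €579.48 = €7,779.48.
Total interest = total paid − principal = €7,779.48 − €6,625.00 = €1,154.48.

€1,154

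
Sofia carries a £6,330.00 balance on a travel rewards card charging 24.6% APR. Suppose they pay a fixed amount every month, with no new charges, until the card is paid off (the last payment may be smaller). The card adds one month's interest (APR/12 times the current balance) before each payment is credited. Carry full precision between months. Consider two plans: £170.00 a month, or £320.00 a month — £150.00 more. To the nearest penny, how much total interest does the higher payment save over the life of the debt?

Monthly rate r = 24.6%/12 = 2.05% = 0.0205.
At £170.00/mo: n = ⌈−ln(1 − rB₀/P)/ln(1+r)⌉ = 72 payments (last £2.36); total interest = total paid − £6,330.00 = £5,742.36.
At £320.00/mo: 26 payments (last £201.71); total interest £1,871.71.
Interest saved = £5,742.36 − £1,871.71 = £3,870.65.

£3,870.65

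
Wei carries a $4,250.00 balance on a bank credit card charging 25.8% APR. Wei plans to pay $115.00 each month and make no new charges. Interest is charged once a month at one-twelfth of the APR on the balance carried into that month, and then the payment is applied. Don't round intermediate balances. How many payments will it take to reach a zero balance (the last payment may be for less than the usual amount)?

75 months

Monthly rate r = 25.8%/12 = 2.15% = 0.0215.
Recurrence: B ← B·(1+r) − $115.00.
Month 1: interest $91.38; balance after payment $4,226.38.
Month 2: interest $90.87; balance after payment $4,202.24.
Closed form: n = −ln(1 − rB₀/P)/ln(1+r) = −ln(0.20543)/ln(1.0215) ≈ 74.399, so the balance reaches zero during payment 75.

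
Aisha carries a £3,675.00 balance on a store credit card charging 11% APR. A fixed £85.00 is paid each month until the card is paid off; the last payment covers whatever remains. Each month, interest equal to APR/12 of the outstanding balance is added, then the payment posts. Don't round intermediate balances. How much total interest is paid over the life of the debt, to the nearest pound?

Monthly rate r = 11%/12 = 0.916667% = 0.00916667.
Payoff takes n = ⌈−ln(1 − rB₀/P)/ln(1+r)⌉ = ⌈55.312⌉ = 56 payments; the last is £26.60.
Total paid = 55·£85.00 + £26.60 = £4,701.60.
Total interest = total paid − principal = £4,701.60 − £3,675.00 = £1,026.60.

£1,027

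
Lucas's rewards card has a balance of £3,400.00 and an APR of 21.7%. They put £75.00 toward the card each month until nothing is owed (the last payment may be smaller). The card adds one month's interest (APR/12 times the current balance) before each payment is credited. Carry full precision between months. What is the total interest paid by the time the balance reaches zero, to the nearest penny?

Monthly rate r = 21.7%/12 = 1.80833% = 0.0180833.
Payoff takes n = ⌈−ln(1 − rB₀/P)/ln(1+r)⌉ = ⌈95.614⌉ = 96 payments; the last is £46.18.
Total paid = 95·£75.00 + £46.18 = £7,171.18.
Total interest = total paid − principal = £7,171.18 − £3,400.00 = £3,771.18.

£3,771.18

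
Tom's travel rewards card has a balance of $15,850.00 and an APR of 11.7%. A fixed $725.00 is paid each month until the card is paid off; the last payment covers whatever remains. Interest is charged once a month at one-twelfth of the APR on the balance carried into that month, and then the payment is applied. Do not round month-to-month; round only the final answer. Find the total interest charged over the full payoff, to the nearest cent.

Monthly rate r = 11.7%/12 = 0.975% = 0.00975.
Payoff takes n = ⌈−ln(1 − rB₀/P)/ln(1+r)⌉ = ⌈24.707⌉ = 25 payments; the last is $513.14.
Total paid = 24·$725.00 + $513.14 = $17,913.14.
Total interest = total paid − principal = $17,913.14 − $15,850.00 = $2,063.14.

$2,063.14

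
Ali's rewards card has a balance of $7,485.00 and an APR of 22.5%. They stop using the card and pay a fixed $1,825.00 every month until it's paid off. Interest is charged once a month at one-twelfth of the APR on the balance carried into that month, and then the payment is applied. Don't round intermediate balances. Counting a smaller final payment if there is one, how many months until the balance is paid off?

Monthly rate r = 22.5%/12 = 1.875% = 0.01875.
Recurrence: B ← B·(1+r) − $1,825.00.
Month 1: interest $140.34; balance after payment $5,800.34.
Month 2: interest $108.76; balance after payment $4,084.10.
Month 3: interest $76.58; balance after payment $2,335.68.
Month 4: interest $43.79; balance after payment $554.47.
Month 5: interest $10.40; balance after payment $0.00.

5 months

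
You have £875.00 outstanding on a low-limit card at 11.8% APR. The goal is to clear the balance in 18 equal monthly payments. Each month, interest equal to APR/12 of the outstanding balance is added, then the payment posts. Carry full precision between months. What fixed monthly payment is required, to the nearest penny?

£53.28

Monthly rate r = 11.8%/12 = 0.983333% = 0.00983333.
Level-payment amortization: P = B₀·r / (1 − (1+r)^(−n)) = 875.00·0.00983333 / (1 − 1.00983^(−18)).
Denominator 1 − (1+r)^(−18) = 0.161495569.
P = 8.60417 / 0.161495569 ≈ 53.28.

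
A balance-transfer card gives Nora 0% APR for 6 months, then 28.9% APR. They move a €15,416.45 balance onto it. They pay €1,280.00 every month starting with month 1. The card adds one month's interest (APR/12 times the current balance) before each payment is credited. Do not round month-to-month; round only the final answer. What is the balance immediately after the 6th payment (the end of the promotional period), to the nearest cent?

Promo months 1–6 at r₀ = 0%/12 = 0; months 7+ at r₁ = 28.9%/12 = 0.0240833.
After month 6 (no interest yet): B = €15,416.45 − 6·€1,280.00 = €7,736.45.

€7,736.45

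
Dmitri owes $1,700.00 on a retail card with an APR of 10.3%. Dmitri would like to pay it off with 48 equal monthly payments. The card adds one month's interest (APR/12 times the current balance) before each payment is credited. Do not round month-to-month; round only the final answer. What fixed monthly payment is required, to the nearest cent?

$43.36

Monthly rate r = 10.3%/12 = 0.858333% = 0.00858333.
Level-payment amortization: P = B₀·r / (1 − (1+r)^(−n)) = 1700.00·0.00858333 / (1 − 1.00858^(−48)).
Denominator 1 − (1+r)^(−48) = 0.336510258.
P = 14.5917 / 0.336510258 ≈ 43.36.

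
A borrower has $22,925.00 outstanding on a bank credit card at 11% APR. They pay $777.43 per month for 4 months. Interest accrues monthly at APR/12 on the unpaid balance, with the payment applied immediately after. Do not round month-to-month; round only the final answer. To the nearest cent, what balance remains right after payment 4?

$20,624.47

Monthly rate r = 11%/12 = 0.916667% = 0.00916667.
Each month: B ← B·(1+r) − $777.43.
Month 1: interest $210.15; balance after payment $22,357.72.
Month 2: interest $204.95; balance after payment $21,785.23.
Month 3: interest $199.70; balance after payment $21,207.50.
Month 4: interest $194.40; balance after payment $20,624.47.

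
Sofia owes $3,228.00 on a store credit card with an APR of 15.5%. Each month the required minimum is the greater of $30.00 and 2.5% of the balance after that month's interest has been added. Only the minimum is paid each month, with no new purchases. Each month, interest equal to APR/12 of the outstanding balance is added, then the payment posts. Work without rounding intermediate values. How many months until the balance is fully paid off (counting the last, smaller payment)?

136 months

Monthly rate r = 15.5%/12 = 1.29167% = 0.0129167.
While 2.5% of the post-interest balance exceeds $30.00, each month B ← (B·(1+r))·(1 − 0.025), i.e. B shrinks by the factor (1+r)·0.975 = 0.98759.
This holds for months 1–81. Entering month 82 the balance is $1,174.30; 2.5% of the post-interest balance is now below $30.00, so the flat $30.00 minimum applies from here.
From month 82 a fixed $30.00 at rate r clears $1,174.30 in 55 more payments. Total: 81 + 55 = 136 months.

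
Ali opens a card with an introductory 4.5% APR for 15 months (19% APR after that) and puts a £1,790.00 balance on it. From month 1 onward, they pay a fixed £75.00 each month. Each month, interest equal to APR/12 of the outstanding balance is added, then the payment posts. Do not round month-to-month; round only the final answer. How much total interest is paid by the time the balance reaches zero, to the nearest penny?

Promo months 1–15 at r₀ = 4.5%/12 = 0.00375; months 16+ at r₁ = 19%/12 = 0.0158333.
After month 15: iterate B ← B·(1+r₀) − £75.00 for 15 months → £738.36.
Then at r₁ with £75.00/mo: n₂ = −ln(1 − r₁·B/P)/ln(1+r₁) ≈ 10.79 → 11 more payments.
Total paid = 25·£75.00 + £59.12 = £1,934.12; interest = £1,934.12 − £1,790.00 = £144.12.

£144.12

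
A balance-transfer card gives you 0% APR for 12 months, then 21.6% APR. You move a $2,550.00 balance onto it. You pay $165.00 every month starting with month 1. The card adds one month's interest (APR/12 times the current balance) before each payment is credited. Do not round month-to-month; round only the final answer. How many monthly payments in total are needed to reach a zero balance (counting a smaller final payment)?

Promo months 1–12 at r₀ = 0%/12 = 0; months 13+ at r₁ = 21.6%/12 = 0.018.
After month 12 (no interest yet): B = $2,550.00 − 12·$165.00 = $570.00.
Then at r₁ with $165.00/mo: n₂ = −ln(1 − r₁·B/P)/ln(1+r₁) ≈ 3.60 → 4 more payments.

16 payments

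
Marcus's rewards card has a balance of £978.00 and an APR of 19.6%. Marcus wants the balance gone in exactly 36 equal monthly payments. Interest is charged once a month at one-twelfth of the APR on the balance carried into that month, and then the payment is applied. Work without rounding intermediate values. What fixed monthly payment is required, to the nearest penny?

Monthly rate r = 19.6%/12 = 1.63333% = 0.0163333.
Level-payment amortization: P = B₀·r / (1 − (1+r)^(−n)) = 978.00·0.0163333 / (1 − 1.01633^(−36)).
Denominator 1 − (1+r)^(−36) = 0.441918157.
P = 15.974 / 0.441918157 ≈ 36.15.

£36.15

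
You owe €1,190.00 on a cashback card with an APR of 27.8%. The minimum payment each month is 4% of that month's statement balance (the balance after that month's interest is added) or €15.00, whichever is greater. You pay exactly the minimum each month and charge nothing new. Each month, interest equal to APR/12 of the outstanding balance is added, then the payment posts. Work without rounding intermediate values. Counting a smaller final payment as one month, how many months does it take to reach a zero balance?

103 months

Monthly rate r = 27.8%/12 = 2.31667% = 0.0231667.
While 4% of the post-interest balance exceeds €15.00, each month B ← (B·(1+r))·(1 − 0.04), i.e. B shrinks by the factor (1+r)·0.96 = 0.98224.
This holds for months 1–66. Entering month 67 the balance is €364.68; 4% of the post-interest balance is now below €15.00, so the flat €15.00 minimum applies from here.
From month 67 a fixed €15.00 at rate r clears €364.68 in 37 more payments. Total: 66 + 37 = 103 months.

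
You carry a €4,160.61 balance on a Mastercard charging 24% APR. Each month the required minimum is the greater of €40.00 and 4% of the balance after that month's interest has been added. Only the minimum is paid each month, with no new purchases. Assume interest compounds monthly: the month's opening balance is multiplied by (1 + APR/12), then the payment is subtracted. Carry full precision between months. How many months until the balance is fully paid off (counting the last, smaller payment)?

Monthly rate r = 24%/12 = 2% = 0.02.
While 4% of the post-interest balance exceeds €40.00, each month B ← (B·(1+r))·(1 − 0.04), i.e. B shrinks by the factor (1+r)·0.96 = 0.9792.
This holds for months 1–69. Entering month 70 the balance is €975.63; 4% of the post-interest balance is now below €40.00, so the flat €40.00 minimum applies from here.
From month 70 a fixed €40.00 at rate r clears €975.63 in 34 more payments. Total: 69 + 34 = 103 months.

103 months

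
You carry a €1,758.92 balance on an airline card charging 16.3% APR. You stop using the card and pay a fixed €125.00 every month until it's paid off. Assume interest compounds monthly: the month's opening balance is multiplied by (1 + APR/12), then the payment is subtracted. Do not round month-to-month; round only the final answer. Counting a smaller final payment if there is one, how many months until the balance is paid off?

Monthly rate r = 16.3%/12 = 1.35833% = 0.0135833.
Recurrence: B ← B·(1+r) − €125.00.
Month 1: interest €23.89; balance after payment €1,657.81.
Month 2: interest €22.52; balance after payment €1,555.33.
Closed form: n = −ln(1 − rB₀/P)/ln(1+r) = −ln(0.80886)/ln(1.01358) ≈ 15.722, so the balance reaches zero during payment 16.

16 months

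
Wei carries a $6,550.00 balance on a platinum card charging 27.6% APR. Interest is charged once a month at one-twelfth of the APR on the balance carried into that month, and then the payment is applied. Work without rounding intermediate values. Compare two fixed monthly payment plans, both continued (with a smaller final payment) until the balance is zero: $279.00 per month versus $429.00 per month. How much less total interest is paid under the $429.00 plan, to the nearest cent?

$1,365.93

Monthly rate r = 27.6%/12 = 2.3% = 0.023.
At $279.00/mo: n = ⌈−ln(1 − rB₀/P)/ln(1+r)⌉ = 35 payments (last $40.99); total interest = total paid − $6,550.00 = $2,976.99.
At $429.00/mo: 20 payments (last $10.06); total interest $1,611.06.
Interest saved = $2,976.99 − $1,611.06 = $1,365.93.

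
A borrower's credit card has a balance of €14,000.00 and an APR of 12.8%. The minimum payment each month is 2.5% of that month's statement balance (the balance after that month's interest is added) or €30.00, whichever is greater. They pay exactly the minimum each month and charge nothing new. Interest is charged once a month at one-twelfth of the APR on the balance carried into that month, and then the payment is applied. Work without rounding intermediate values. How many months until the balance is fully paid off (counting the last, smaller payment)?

Monthly rate r = 12.8%/12 = 1.06667% = 0.0106667.
While 2.5% of the post-interest balance exceeds €30.00, each month B ← (B·(1+r))·(1 − 0.025), i.e. B shrinks by the factor (1+r)·0.975 = 0.9854.
This holds for months 1–168. Entering month 169 the balance is €1,183.14; 2.5% of the post-interest balance is now below €30.00, so the flat €30.00 minimum applies from here.
From month 169 a fixed €30.00 at rate r clears €1,183.14 in 52 more payments. Total: 168 + 52 = 220 months.

220 months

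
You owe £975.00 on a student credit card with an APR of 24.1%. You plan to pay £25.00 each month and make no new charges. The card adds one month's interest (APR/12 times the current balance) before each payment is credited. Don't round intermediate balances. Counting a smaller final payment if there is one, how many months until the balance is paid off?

77 months

Monthly rate r = 24.1%/12 = 2.00833% = 0.0200833.
Recurrence: B ← B·(1+r) − £25.00.
Month 1: interest £19.58; balance after payment £969.58.
Month 2: interest £19.47; balance after payment £964.05.
Closed form: n = −ln(1 − rB₀/P)/ln(1+r) = −ln(0.21675)/ln(1.02008) ≈ 76.895, so the balance reaches zero during payment 77.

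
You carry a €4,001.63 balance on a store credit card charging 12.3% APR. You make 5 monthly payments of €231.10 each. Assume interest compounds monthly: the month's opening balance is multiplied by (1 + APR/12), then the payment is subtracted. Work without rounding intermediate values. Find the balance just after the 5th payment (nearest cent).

Monthly rate r = 12.3%/12 = 1.025% = 0.01025.
Each month: B ← B·(1+r) − €231.10.
Month 1: interest €41.02; balance after payment €3,811.55.
Month 2: interest €39.07; balance after payment €3,619.52.
Month 3: interest €37.10; balance after payment €3,425.52.
Month 4: interest €35.11; balance after payment €3,229.53.
Month 5: interest €33.10; balance after payment €3,031.53.

€3,031.53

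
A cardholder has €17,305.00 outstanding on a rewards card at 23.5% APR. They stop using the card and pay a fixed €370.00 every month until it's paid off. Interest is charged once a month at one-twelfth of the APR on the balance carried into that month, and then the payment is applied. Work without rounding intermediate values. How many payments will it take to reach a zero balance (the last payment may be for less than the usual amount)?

Monthly rate r = 23.5%/12 = 1.95833% = 0.0195833.
Recurrence: B ← B·(1+r) − €370.00.
Month 1: interest €338.89; balance after payment €17,273.89.
Month 2: interest €338.28; balance after payment €17,242.17.
Closed form: n = −ln(1 − rB₀/P)/ln(1+r) = −ln(0.084082)/ln(1.01958) ≈ 127.666, so the balance reaches zero during payment 128.

128 months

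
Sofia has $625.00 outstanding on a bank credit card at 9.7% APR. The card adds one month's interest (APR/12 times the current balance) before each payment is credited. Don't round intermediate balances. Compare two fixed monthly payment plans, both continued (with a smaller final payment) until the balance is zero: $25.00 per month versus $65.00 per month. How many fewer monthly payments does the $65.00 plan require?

18 fewer payments

Monthly rate r = 9.7%/12 = 0.808333% = 0.00808333.
At $25.00/mo: n = ⌈−ln(1 − rB₀/P)/ln(1+r)⌉ = 29 payments (last $1.02); total interest = total paid − $625.00 = $76.02.
At $65.00/mo: 11 payments (last $3.26); total interest $28.26.
Payments saved = 29 − 11 = 18.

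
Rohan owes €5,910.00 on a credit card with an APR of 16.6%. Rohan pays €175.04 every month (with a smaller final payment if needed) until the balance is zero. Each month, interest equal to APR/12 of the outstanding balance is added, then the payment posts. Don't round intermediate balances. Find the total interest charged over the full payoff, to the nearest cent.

Monthly rate r = 16.6%/12 = 1.38333% = 0.0138333.
Payoff takes n = ⌈−ln(1 − rB₀/P)/ln(1+r)⌉ = ⌈45.810⌉ = 46 payments; the last is €141.88.
Total paid = 45·€175.04 + €141.88 = €8,018.68.
Total interest = total paid − principal = €8,018.68 − €5,910.00 = €2,108.68.

€2,108.68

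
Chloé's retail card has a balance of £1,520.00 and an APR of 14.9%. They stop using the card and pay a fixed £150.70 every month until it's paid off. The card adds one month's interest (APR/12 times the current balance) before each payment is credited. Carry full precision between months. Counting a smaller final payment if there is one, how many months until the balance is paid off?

Monthly rate r = 14.9%/12 = 1.24167% = 0.0124167.
Recurrence: B ← B·(1+r) − £150.70.
Month 1: interest £18.87; balance after payment £1,388.17.
Month 2: interest £17.24; balance after payment £1,254.71.
Closed form: n = −ln(1 − rB₀/P)/ln(1+r) = −ln(0.87476)/ln(1.01242) ≈ 10.843, so the balance reaches zero during payment 11.

11 payments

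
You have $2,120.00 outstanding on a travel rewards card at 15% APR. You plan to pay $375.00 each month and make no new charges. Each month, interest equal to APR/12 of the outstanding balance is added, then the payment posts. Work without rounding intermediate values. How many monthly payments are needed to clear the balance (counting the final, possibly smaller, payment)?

6 months

Monthly rate r = 15%/12 = 1.25% = 0.0125.
Recurrence: B ← B·(1+r) − $375.00.
Month 1: interest $26.50; balance after payment $1,771.50.
Month 2: interest $22.14; balance after payment $1,418.64.
Month 3: interest $17.73; balance after payment $1,061.38.
Month 4: interest $13.27; balance after payment $699.64.
Month 5: interest $8.75; balance after payment $333.39.
Month 6: interest $4.17; balance after payment $0.00.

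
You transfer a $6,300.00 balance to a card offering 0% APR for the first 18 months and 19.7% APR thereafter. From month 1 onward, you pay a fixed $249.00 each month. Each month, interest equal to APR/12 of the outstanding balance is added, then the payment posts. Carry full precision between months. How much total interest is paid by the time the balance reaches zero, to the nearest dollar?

$135

Promo months 1–18 at r₀ = 0%/12 = 0; months 19+ at r₁ = 19.7%/12 = 0.0164167.
After month 18 (no interest yet): B = $6,300.00 − 18·$249.00 = $1,818.00.
Then at r₁ with $249.00/mo: n₂ = −ln(1 − r₁·B/P)/ln(1+r₁) ≈ 7.84 → 8 more payments.
Total paid = 25·$249.00 + $209.65 = $6,434.65; interest = $6,434.65 − $6,300.00 = $134.65.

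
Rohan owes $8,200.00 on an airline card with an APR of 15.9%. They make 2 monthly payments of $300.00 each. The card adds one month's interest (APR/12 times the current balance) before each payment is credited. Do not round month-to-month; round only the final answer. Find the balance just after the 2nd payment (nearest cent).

$7,814.76

Monthly rate r = 15.9%/12 = 1.325% = 0.01325.
Each month: B ← B·(1+r) − $300.00.
Month 1: interest $108.65; balance after payment $8,008.65.
Month 2: interest $106.11; balance after payment $7,814.76.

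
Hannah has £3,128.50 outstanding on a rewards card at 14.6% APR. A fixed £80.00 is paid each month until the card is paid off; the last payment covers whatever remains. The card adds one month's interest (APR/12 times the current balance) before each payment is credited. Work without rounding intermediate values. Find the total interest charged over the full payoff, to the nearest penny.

£1,144.20

Monthly rate r = 14.6%/12 = 1.21667% = 0.0121667.
Payoff takes n = ⌈−ln(1 − rB₀/P)/ln(1+r)⌉ = ⌈53.407⌉ = 54 payments; the last is £32.70.
Total paid = 53·£80.00 + £32.70 = £4,272.70.
Total interest = total paid − principal = £4,272.70 − £3,128.50 = £1,144.20.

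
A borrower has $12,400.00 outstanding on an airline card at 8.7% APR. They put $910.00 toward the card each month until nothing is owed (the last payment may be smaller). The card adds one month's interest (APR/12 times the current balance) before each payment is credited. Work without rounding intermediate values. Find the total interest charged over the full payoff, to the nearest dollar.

Monthly rate r = 8.7%/12 = 0.725% = 0.00725.
Payoff takes n = ⌈−ln(1 − rB₀/P)/ln(1+r)⌉ = ⌈14.399⌉ = 15 payments; the last is $364.15.
Total paid = 14·$910.00 + $364.15 = $13,104.15.
Total interest = total paid − principal = $13,104.15 − $12,400.00 = $704.15.

$704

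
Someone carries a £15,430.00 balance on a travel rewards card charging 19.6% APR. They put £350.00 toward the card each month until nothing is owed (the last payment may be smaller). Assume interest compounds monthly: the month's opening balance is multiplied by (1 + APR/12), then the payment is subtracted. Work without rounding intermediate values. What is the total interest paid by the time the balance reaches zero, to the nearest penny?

Monthly rate r = 19.6%/12 = 1.63333% = 0.0163333.
Payoff takes n = ⌈−ln(1 − rB₀/P)/ln(1+r)⌉ = ⌈78.586⌉ = 79 payments; the last is £205.84.
Total paid = 78·£350.00 + £205.84 = £27,505.84.
Total interest = total paid − principal = £27,505.84 − £15,430.00 = £12,075.84.

£12,075.84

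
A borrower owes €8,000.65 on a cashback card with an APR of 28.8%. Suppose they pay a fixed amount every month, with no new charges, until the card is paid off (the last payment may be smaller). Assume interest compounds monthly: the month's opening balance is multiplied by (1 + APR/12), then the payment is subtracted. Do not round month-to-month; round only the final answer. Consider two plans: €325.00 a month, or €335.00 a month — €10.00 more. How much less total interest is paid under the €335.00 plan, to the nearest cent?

Monthly rate r = 28.8%/12 = 2.4% = 0.024.
At €325.00/mo: n = ⌈−ln(1 − rB₀/P)/ln(1+r)⌉ = 38 payments (last €221.22); total interest = total paid − €8,000.65 = €4,245.57.
At €335.00/mo: 36 payments (last €301.46); total interest €4,025.81.
Interest saved = €4,245.57 − €4,025.81 = €219.76.

€219.76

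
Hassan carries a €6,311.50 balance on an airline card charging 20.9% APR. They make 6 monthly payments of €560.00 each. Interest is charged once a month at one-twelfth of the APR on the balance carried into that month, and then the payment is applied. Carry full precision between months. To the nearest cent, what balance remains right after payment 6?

€3,490.70

Monthly rate r = 20.9%/12 = 1.74167% = 0.0174167.
Each month: B ← B·(1+r) − €560.00.
Month 1: interest €109.93; balance after payment €5,861.43.
Month 2: interest €102.09; balance after payment €5,403.51.
Month 3: interest €94.11; balance after payment €4,937.62.
Month 4: interest €86.00; balance after payment €4,463.62.
Month 5: interest €77.74; balance after payment €3,981.36.
Month 6: interest €69.34; balance after payment €3,490.70.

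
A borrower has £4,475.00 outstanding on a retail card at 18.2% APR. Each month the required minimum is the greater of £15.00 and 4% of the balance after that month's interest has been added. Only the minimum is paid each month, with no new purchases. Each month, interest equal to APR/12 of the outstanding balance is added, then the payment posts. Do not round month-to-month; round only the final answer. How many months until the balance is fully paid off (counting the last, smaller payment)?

Monthly rate r = 18.2%/12 = 1.51667% = 0.0151667.
While 4% of the post-interest balance exceeds £15.00, each month B ← (B·(1+r))·(1 − 0.04), i.e. B shrinks by the factor (1+r)·0.96 = 0.97456.
This holds for months 1–97. Entering month 98 the balance is £367.47; 4% of the post-interest balance is now below £15.00, so the flat £15.00 minimum applies from here.
From month 98 a fixed £15.00 at rate r clears £367.47 in 31 more payments. Total: 97 + 31 = 128 months.

128 months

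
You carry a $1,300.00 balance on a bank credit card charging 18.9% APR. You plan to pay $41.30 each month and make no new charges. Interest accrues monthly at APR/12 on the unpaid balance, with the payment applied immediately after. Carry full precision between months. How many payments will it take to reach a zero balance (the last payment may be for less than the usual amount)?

44 months

Monthly rate r = 18.9%/12 = 1.575% = 0.01575.
Recurrence: B ← B·(1+r) − $41.30.
Month 1: interest $20.48; balance after payment $1,279.17.
Month 2: interest $20.15; balance after payment $1,258.02.
Closed form: n = −ln(1 − rB₀/P)/ln(1+r) = −ln(0.50424)/ln(1.01575) ≈ 43.815, so the balance reaches zero during payment 44.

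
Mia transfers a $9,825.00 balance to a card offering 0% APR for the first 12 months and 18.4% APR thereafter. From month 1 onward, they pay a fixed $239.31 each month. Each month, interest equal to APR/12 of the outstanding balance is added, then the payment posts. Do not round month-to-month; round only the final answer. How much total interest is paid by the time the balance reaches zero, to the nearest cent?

Promo months 1–12 at r₀ = 0%/12 = 0; months 13+ at r₁ = 18.4%/12 = 0.0153333.
After month 12 (no interest yet): B = $9,825.00 − 12·$239.31 = $6,953.28.
Then at r₁ with $239.31/mo: n₂ = −ln(1 − r₁·B/P)/ln(1+r₁) ≈ 38.75 → 39 more payments.
Total paid = 50·$239.31 + $180.82 = $12,146.32; interest = $12,146.32 − $9,825.00 = $2,321.32.

$2,321.32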